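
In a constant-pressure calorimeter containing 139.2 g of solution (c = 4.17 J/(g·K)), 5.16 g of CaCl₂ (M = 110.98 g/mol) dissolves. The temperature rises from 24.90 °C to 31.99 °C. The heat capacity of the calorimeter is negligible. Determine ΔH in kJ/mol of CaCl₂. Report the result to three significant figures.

ΔH = -88.5 kJ/mol

|ΔT| = |31.99 − 24.90| = 7.09 °C
|q_surr| = (139.2 × 4.17) × 7.09 = 580.464 × 7.09 = 4115 J
n(CaCl₂) = 5.16 / 110.98 = 0.04649 mol
Temperature rose, so q_rxn = −|q_surr| = -4.115 kJ
ΔH = q_rxn / n = -88.51 kJ/mol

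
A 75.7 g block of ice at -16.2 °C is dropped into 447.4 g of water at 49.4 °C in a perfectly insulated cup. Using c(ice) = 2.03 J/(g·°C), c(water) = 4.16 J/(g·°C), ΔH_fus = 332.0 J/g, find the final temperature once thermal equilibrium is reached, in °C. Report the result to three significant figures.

Heat to bring ice to 0 °C and melt it: q₁ = 75.7×2.03×16.2 + 75.7×332.0 = 27622 J
Heat the water can supply cooling to 0 °C: 447.4×4.16×49.4 = 91942.5 J > q₁, so all ice melts.
Energy balance: 447.4×4.16×(49.4 − T) = 27622 + 75.7×4.16×(T − 0)
1861.184(49.4 − T) = 27622 + 314.912 T
91942.5 − 27622 = 2176.096 T
T = 64320.5 / 2176.096 = 29.56 °C

T_f = 29.6 °C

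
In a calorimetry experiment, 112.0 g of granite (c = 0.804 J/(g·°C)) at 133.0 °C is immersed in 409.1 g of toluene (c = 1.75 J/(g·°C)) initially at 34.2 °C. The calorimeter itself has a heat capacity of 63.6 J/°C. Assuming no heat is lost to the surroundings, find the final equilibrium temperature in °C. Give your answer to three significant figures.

T_f = 44.4 °C

Heat lost by granite = heat gained by toluene + calorimeter.
(112.0)(0.804)(133.0 − T) = [(409.1)(1.75) + 63.6](T − 34.2)
90.048 (133.0 − T) = 779.525 (T − 34.2)
11976 − 90.048 T = 779.525 T − 26660
38636 = 869.573 T
T = 44.43 °C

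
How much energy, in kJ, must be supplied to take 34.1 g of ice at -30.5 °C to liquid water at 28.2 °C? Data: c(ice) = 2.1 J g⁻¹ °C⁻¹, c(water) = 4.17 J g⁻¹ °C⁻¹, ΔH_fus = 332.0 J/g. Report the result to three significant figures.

q1 (heat ice -30.5→0.0 °C): 34.1 × 2.1 × 30.5 = 2184 J
q2 (melt at 0 °C): 34.1 × 332.0 = 11321 J
q3 (heat water 0.0→28.2 °C): 34.1 × 4.17 × 28.2 = 4010 J
Total: 2184 + 11321 + 4010 = 17515 J = 17.5 kJ

q = 17.5 kJ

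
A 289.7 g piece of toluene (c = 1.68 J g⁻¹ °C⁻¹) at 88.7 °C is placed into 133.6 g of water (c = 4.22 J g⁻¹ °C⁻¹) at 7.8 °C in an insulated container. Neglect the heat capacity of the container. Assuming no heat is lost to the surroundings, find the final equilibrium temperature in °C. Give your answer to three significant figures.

T_f = 45.3 °C

Heat lost by toluene = heat gained by water.
(289.7)(1.68)(88.7 − T) = (133.6)(4.22)(T − 7.8)
486.696 (88.7 − T) = 563.792 (T − 7.8)
43170 − 486.696 T = 563.792 T − 4397.6
47567.6 = 1050.488 T
T = 45.28 °C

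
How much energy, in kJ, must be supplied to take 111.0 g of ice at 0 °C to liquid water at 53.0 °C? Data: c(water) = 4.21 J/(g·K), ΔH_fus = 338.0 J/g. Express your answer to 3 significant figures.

q = 62.3 kJ

q1 (melt at 0 °C): 111.0 × 338.0 = 37518 J
q2 (heat water 0.0→53.0 °C): 111.0 × 4.21 × 53.0 = 24767 J
Total: 37518 + 24767 = 62285 J = 62.3 kJ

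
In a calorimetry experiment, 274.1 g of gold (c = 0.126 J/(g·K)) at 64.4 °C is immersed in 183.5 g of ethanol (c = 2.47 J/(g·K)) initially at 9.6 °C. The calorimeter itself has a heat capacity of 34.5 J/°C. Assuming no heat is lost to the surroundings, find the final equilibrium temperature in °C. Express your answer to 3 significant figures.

Heat lost by gold = heat gained by ethanol + calorimeter.
(274.1)(0.126)(64.4 − T) = [(183.5)(2.47) + 34.5](T − 9.6)
34.5366 (64.4 − T) = 487.745 (T − 9.6)
2224.2 − 34.5366 T = 487.745 T − 4682.4
6906.6 = 522.2816 T
T = 13.22 °C

T_f = 13.2 °C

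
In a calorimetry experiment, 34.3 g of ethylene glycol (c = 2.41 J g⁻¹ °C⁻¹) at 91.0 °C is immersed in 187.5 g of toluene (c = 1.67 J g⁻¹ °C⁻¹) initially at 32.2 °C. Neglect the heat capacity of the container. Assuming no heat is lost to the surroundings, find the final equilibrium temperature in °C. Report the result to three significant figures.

T_f = 44.5 °C

Heat lost by ethylene glycol = heat gained by toluene.
(34.3)(2.41)(91.0 − T) = (187.5)(1.67)(T − 32.2)
82.663 (91.0 − T) = 313.125 (T − 32.2)
7522.3 − 82.663 T = 313.125 T − 10083
17605.3 = 395.788 T
T = 44.48 °C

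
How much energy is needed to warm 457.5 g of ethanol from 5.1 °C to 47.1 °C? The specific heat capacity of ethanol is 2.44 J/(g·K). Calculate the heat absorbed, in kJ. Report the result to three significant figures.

q = m c ΔT = 457.5 × 2.44 × (47.1 − 5.1)
q = 457.5 × 2.44 × 42.0 = 46880 J = 46.9 kJ

q = 46.9 kJ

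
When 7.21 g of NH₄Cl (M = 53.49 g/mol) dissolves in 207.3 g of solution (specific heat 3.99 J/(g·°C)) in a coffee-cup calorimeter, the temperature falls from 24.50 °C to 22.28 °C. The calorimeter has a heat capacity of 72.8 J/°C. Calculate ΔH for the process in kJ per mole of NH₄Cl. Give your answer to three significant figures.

ΔH = 14.8 kJ/mol

|ΔT| = |22.28 − 24.50| = 2.22 °C
|q_surr| = (207.3 × 3.99 + 72.8) × 2.22 = 899.927 × 2.22 = 1998 J
n(NH₄Cl) = 7.21 / 53.49 = 0.1348 mol
Temperature fell, so q_rxn = +|q_surr| = 1.998 kJ
ΔH = q_rxn / n = 14.82 kJ/mol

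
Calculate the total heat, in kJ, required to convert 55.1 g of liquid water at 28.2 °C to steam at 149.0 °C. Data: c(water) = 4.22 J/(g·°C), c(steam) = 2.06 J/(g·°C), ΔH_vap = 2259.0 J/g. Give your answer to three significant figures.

q = 147 kJ

q1 (heat water 28.2→100.0 °C): 55.1 × 4.22 × 71.8 = 16695 J
q2 (vaporize at 100 °C): 55.1 × 2259.0 = 124471 J
q3 (heat steam 100.0→149.0 °C): 55.1 × 2.06 × 49.0 = 5562 J
Total: 16695 + 124471 + 5562 = 146728 J = 147 kJ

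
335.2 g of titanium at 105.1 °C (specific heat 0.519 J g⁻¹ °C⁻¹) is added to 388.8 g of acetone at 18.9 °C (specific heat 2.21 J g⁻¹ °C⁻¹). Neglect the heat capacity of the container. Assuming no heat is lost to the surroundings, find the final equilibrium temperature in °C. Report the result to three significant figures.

T_f = 33.4 °C

Heat lost by titanium = heat gained by acetone.
(335.2)(0.519)(105.1 − T) = (388.8)(2.21)(T − 18.9)
173.9688 (105.1 − T) = 859.248 (T − 18.9)
18284 − 173.9688 T = 859.248 T − 16240
34524 = 1033.2168 T
T = 33.41 °C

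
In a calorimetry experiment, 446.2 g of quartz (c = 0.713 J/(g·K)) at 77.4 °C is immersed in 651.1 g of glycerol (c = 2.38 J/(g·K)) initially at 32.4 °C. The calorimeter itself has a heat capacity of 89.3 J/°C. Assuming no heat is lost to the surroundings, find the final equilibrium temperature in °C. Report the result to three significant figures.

T_f = 39.7 °C

Heat lost by quartz = heat gained by glycerol + calorimeter.
(446.2)(0.713)(77.4 − T) = [(651.1)(2.38) + 89.3](T − 32.4)
318.1406 (77.4 − T) = 1638.918 (T − 32.4)
24624 − 318.1406 T = 1638.918 T − 53101
77725 = 1957.0586 T
T = 39.72 °C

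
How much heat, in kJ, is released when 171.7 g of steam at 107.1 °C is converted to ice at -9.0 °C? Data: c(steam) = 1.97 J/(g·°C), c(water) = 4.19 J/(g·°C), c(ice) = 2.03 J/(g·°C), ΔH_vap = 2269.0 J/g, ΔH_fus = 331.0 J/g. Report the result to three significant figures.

q = 524 kJ

q1 (cool steam 107.1→100 °C): 171.7 × 1.97 × 7.1 = 2402 J
q2 (condense at 100 °C): 171.7 × 2269.0 = 389587 J
q3 (cool water 100→0 °C): 171.7 × 4.19 × 100.0 = 71942 J
q4 (freeze at 0 °C): 171.7 × 331.0 = 56833 J
q5 (cool ice 0→-9.0 °C): 171.7 × 2.03 × 9.0 = 3137 J
Total: 2402 + 389587 + 71942 + 56833 + 3137 = 523901 J = 524 kJ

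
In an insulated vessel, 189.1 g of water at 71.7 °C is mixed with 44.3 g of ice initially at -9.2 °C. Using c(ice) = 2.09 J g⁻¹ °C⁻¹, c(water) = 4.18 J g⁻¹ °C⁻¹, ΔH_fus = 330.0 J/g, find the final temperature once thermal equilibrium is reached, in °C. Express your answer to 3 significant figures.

Heat to bring ice to 0 °C and melt it: q₁ = 44.3×2.09×9.2 + 44.3×330.0 = 15471 J
Heat the water can supply cooling to 0 °C: 189.1×4.18×71.7 = 56674.4 J > q₁, so all ice melts.
Energy balance: 189.1×4.18×(71.7 − T) = 15471 + 44.3×4.18×(T − 0)
790.438(71.7 − T) = 15471 + 185.174 T
56674.4 − 15471 = 975.612 T
T = 41203.4 / 975.612 = 42.23 °C

T_f = 42.2 °C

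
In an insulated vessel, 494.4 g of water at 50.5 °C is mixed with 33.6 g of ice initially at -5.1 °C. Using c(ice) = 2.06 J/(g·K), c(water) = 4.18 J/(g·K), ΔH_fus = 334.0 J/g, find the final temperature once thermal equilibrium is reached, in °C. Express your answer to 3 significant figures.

T_f = 42.0 °C

Heat to bring ice to 0 °C and melt it: q₁ = 33.6×2.06×5.1 + 33.6×334.0 = 11575 J
Heat the water can supply cooling to 0 °C: 494.4×4.18×50.5 = 104363 J > q₁, so all ice melts.
Energy balance: 494.4×4.18×(50.5 − T) = 11575 + 33.6×4.18×(T − 0)
2066.592(50.5 − T) = 11575 + 140.448 T
104363 − 11575 = 2207.040 T
T = 92788 / 2207.040 = 42.04 °C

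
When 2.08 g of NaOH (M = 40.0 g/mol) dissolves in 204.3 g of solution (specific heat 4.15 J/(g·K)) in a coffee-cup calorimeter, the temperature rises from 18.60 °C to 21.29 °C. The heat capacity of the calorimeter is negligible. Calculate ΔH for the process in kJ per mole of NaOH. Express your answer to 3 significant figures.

ΔH = -43.9 kJ/mol

|ΔT| = |21.29 − 18.60| = 2.69 °C
|q_surr| = (204.3 × 4.15) × 2.69 = 847.845 × 2.69 = 2281 J
n(NaOH) = 2.08 / 40.0 = 0.05200 mol
Temperature rose, so q_rxn = −|q_surr| = -2.281 kJ
ΔH = q_rxn / n = -43.87 kJ/mol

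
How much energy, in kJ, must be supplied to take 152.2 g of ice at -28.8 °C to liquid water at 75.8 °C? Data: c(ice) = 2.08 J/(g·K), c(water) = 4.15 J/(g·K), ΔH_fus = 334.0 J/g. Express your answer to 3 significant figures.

q = 108 kJ

q1 (heat ice -28.8→0.0 °C): 152.2 × 2.08 × 28.8 = 9117 J
q2 (melt at 0 °C): 152.2 × 334.0 = 50835 J
q3 (heat water 0.0→75.8 °C): 152.2 × 4.15 × 75.8 = 47878 J
Total: 9117 + 50835 + 47878 = 107830 J = 108 kJ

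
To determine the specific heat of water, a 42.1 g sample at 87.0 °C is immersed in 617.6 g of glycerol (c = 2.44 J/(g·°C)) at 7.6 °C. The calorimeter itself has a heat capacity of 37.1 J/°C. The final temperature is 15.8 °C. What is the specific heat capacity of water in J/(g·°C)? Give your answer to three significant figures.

q_gained = (617.6 × 2.44 + 37.1) × (15.8 − 7.6) = 12660 J
q_lost = 42.1 × c × (87.0 − 15.8) = 2997.52 c
Set equal: c = 12660 / 2997.52 = 4.22 J/(g·°C)

c = 4.22 J/(g·°C)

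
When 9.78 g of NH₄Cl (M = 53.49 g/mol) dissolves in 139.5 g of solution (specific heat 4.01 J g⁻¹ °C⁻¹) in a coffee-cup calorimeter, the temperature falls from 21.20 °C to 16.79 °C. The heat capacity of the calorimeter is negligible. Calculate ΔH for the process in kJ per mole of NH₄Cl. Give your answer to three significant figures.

|ΔT| = |16.79 − 21.20| = 4.41 °C
|q_surr| = (139.5 × 4.01) × 4.41 = 559.395 × 4.41 = 2467 J
n(NH₄Cl) = 9.78 / 53.49 = 0.1828 mol
Temperature fell, so q_rxn = +|q_surr| = 2.467 kJ
ΔH = q_rxn / n = 13.50 kJ/mol

ΔH = 13.5 kJ/mol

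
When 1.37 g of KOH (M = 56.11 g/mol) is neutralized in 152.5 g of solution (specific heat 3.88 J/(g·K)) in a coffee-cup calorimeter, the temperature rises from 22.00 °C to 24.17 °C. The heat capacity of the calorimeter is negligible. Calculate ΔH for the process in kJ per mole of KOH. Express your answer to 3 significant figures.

|ΔT| = |24.17 − 22.00| = 2.17 °C
|q_surr| = (152.5 × 3.88) × 2.17 = 591.7 × 2.17 = 1284 J
n(KOH) = 1.37 / 56.11 = 0.02442 mol
Temperature rose, so q_rxn = −|q_surr| = -1.284 kJ
ΔH = q_rxn / n = -52.58 kJ/mol

ΔH = -52.6 kJ/mol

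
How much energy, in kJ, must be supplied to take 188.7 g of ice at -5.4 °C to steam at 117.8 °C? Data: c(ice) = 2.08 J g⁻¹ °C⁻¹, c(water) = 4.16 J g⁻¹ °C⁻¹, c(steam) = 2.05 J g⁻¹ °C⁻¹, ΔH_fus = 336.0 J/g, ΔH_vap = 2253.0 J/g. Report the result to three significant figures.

q1 (heat ice -5.4→0.0 °C): 188.7 × 2.08 × 5.4 = 2119 J
q2 (melt at 0 °C): 188.7 × 336.0 = 63403 J
q3 (heat water 0.0→100.0 °C): 188.7 × 4.16 × 100.0 = 78499 J
q4 (vaporize at 100 °C): 188.7 × 2253.0 = 425141 J
q5 (heat steam 100.0→117.8 °C): 188.7 × 2.05 × 17.8 = 6886 J
Total: 2119 + 63403 + 78499 + 425141 + 6886 = 576048 J = 576 kJ

q = 576 kJ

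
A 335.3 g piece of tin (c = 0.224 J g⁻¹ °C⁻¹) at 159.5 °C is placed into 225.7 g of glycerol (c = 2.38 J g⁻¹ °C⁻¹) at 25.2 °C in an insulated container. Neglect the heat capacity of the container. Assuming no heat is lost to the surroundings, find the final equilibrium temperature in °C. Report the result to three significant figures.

Heat lost by tin = heat gained by glycerol.
(335.3)(0.224)(159.5 − T) = (225.7)(2.38)(T − 25.2)
75.1072 (159.5 − T) = 537.166 (T − 25.2)
11980 − 75.1072 T = 537.166 T − 13537
25517 = 612.2732 T
T = 41.68 °C

T_f = 41.7 °C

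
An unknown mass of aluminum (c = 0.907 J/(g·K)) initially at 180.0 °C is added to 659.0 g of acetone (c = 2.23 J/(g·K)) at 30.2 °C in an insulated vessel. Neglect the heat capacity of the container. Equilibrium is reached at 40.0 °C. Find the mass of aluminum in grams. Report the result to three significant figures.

q_gained = (659.0 × 2.23) × (40.0 − 30.2) = 14400 J
q_lost = m × 0.907 × (180.0 − 40.0) = 126.98 m
m = 14400 / 126.98 = 113 g

m = 113 g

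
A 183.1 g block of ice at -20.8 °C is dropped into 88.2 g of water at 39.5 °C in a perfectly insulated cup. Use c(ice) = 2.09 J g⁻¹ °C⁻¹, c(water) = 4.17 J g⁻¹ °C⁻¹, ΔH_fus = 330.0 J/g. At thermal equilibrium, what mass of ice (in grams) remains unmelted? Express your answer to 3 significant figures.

m_ice remaining = 163 g

Heat to warm all ice to 0 °C: 183.1×2.09×20.8 = 7959.7 J
Heat released by water cooling to 0 °C: 88.2×4.17×39.5 = 14528 J
14528 J < 7959.7 + 183.1×330.0 = 68382.7 J, so not all ice melts; final T = 0 °C.
Heat left for melting: 14528 − 7959.7 = 6568.3 J
Mass melted = 6568.3 / 330.0 = 19.90 g
Ice remaining = 183.1 − 19.90 = 163.20 g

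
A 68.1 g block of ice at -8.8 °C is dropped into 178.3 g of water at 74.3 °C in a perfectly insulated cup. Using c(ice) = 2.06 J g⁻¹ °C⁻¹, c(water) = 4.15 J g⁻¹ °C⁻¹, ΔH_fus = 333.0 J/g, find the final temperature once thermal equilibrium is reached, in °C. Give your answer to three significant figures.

Heat to bring ice to 0 °C and melt it: q₁ = 68.1×2.06×8.8 + 68.1×333.0 = 23912 J
Heat the water can supply cooling to 0 °C: 178.3×4.15×74.3 = 54977.9 J > q₁, so all ice melts.
Energy balance: 178.3×4.15×(74.3 − T) = 23912 + 68.1×4.15×(T − 0)
739.945(74.3 − T) = 23912 + 282.615 T
54977.9 − 23912 = 1022.560 T
T = 31065.9 / 1022.560 = 30.38 °C

T_f = 30.4 °C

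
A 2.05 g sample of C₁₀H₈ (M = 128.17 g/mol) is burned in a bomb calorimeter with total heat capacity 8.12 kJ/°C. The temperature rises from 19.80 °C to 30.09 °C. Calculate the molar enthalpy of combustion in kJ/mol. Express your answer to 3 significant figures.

ΔH = -5220 kJ/mol

ΔT = 30.09 − 19.80 = 10.29 °C
q_cal = C_cal × ΔT = 8.12 × 10.29 = 83.5548 kJ
n = 2.05 / 128.17 = 0.015994 mol
q_rxn = −q_cal = -83.5548 kJ
ΔH = -83.5548 / 0.015994 = -5224 kJ/mol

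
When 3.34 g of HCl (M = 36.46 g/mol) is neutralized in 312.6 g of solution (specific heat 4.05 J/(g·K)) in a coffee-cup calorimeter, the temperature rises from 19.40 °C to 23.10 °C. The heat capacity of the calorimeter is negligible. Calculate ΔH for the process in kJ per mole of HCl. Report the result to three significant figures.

|ΔT| = |23.10 − 19.40| = 3.70 °C
|q_surr| = (312.6 × 4.05) × 3.70 = 1266.03 × 3.70 = 4684 J
n(HCl) = 3.34 / 36.46 = 0.09161 mol
Temperature rose, so q_rxn = −|q_surr| = -4.684 kJ
ΔH = q_rxn / n = -51.13 kJ/mol

ΔH = -51.1 kJ/mol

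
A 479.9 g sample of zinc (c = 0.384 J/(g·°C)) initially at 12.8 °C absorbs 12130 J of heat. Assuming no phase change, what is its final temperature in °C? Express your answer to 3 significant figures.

ΔT = q / (m c) = 12130 / (479.9 × 0.384) = 65.82 °C
T_f = 12.8 + 65.82 = 78.62 °C

T_f = 78.6 °C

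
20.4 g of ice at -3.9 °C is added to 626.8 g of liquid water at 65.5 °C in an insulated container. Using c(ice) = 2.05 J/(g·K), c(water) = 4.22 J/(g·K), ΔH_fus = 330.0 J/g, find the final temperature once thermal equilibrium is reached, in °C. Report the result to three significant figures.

Heat to bring ice to 0 °C and melt it: q₁ = 20.4×2.05×3.9 + 20.4×330.0 = 6895.1 J
Heat the water can supply cooling to 0 °C: 626.8×4.22×65.5 = 173254 J > q₁, so all ice melts.
Energy balance: 626.8×4.22×(65.5 − T) = 6895.1 + 20.4×4.22×(T − 0)
2645.096(65.5 − T) = 6895.1 + 86.088 T
173254 − 6895.1 = 2731.184 T
T = 166358.9 / 2731.184 = 60.91 °C

T_f = 60.9 °C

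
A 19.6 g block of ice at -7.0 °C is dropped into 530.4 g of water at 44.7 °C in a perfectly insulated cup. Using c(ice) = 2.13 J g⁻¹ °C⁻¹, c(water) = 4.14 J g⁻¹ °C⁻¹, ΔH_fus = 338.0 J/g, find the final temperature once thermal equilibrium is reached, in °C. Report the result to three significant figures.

Heat to bring ice to 0 °C and melt it: q₁ = 19.6×2.13×7.0 + 19.6×338.0 = 6917.0 J
Heat the water can supply cooling to 0 °C: 530.4×4.14×44.7 = 98154.8 J > q₁, so all ice melts.
Energy balance: 530.4×4.14×(44.7 − T) = 6917.0 + 19.6×4.14×(T − 0)
2195.856(44.7 − T) = 6917.0 + 81.144 T
98154.8 − 6917.0 = 2277.000 T
T = 91237.8 / 2277.000 = 40.07 °C

T_f = 40.1 °C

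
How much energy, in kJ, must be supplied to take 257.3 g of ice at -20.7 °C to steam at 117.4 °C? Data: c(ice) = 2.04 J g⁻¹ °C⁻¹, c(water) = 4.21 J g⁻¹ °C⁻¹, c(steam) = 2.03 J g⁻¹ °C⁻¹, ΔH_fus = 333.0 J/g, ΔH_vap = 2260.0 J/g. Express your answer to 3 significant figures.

q1 (heat ice -20.7→0.0 °C): 257.3 × 2.04 × 20.7 = 10865 J
q2 (melt at 0 °C): 257.3 × 333.0 = 85681 J
q3 (heat water 0.0→100.0 °C): 257.3 × 4.21 × 100.0 = 108323 J
q4 (vaporize at 100 °C): 257.3 × 2260.0 = 581498 J
q5 (heat steam 100.0→117.4 °C): 257.3 × 2.03 × 17.4 = 9088 J
Total: 10865 + 85681 + 108323 + 581498 + 9088 = 795455 J = 795 kJ

q = 795 kJ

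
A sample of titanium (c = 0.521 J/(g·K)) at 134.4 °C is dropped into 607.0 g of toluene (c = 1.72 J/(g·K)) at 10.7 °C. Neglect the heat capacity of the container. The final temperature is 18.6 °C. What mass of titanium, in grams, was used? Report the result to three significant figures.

m = 137 g

q_gained = (607.0 × 1.72) × (18.6 − 10.7) = 8248 J
q_lost = m × 0.521 × (134.4 − 18.6) = 60.3318 m
m = 8248 / 60.3318 = 137 g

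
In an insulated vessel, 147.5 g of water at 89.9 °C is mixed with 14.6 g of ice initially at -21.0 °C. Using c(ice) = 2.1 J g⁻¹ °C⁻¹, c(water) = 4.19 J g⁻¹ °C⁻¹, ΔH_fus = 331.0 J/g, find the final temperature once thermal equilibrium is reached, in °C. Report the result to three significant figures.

T_f = 73.7 °C

Heat to bring ice to 0 °C and melt it: q₁ = 14.6×2.1×21.0 + 14.6×331.0 = 5476.5 J
Heat the water can supply cooling to 0 °C: 147.5×4.19×89.9 = 55560.4 J > q₁, so all ice melts.
Energy balance: 147.5×4.19×(89.9 − T) = 5476.5 + 14.6×4.19×(T − 0)
618.025(89.9 − T) = 5476.5 + 61.174 T
55560.4 − 5476.5 = 679.199 T
T = 50083.9 / 679.199 = 73.74 °C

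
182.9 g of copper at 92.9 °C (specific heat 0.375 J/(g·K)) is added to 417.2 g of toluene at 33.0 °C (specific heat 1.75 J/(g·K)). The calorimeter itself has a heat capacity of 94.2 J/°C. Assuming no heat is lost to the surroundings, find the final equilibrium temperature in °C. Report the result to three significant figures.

Heat lost by copper = heat gained by toluene + calorimeter.
(182.9)(0.375)(92.9 − T) = [(417.2)(1.75) + 94.2](T − 33.0)
68.5875 (92.9 − T) = 824.3 (T − 33.0)
6371.8 − 68.5875 T = 824.3 T − 27202
33573.8 = 892.8875 T
T = 37.60 °C

T_f = 37.6 °C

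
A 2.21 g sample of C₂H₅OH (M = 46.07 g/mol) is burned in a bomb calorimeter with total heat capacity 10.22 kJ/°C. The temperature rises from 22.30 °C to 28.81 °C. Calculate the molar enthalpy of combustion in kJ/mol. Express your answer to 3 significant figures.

ΔH = -1390 kJ/mol

ΔT = 28.81 − 22.30 = 6.51 °C
q_cal = C_cal × ΔT = 10.22 × 6.51 = 66.5322 kJ
n = 2.21 / 46.07 = 0.04797 mol
q_rxn = −q_cal = -66.5322 kJ
ΔH = -66.5322 / 0.04797 = -1387 kJ/mol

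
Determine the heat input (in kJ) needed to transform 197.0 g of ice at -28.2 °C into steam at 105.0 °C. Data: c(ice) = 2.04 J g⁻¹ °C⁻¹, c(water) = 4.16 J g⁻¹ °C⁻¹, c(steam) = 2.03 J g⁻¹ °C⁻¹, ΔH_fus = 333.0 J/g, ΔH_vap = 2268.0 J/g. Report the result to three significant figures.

q = 608 kJ

q1 (heat ice -28.2→0.0 °C): 197.0 × 2.04 × 28.2 = 11333 J
q2 (melt at 0 °C): 197.0 × 333.0 = 65601 J
q3 (heat water 0.0→100.0 °C): 197.0 × 4.16 × 100.0 = 81952 J
q4 (vaporize at 100 °C): 197.0 × 2268.0 = 446796 J
q5 (heat steam 100.0→105.0 °C): 197.0 × 2.03 × 5.0 = 2000 J
Total: 11333 + 65601 + 81952 + 446796 + 2000 = 607682 J = 608 kJ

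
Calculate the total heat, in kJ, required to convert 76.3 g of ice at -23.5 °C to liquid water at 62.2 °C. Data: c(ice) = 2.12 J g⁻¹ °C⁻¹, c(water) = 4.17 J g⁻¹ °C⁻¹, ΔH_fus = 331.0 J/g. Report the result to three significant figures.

q1 (heat ice -23.5→0.0 °C): 76.3 × 2.12 × 23.5 = 3801 J
q2 (melt at 0 °C): 76.3 × 331.0 = 25255 J
q3 (heat water 0.0→62.2 °C): 76.3 × 4.17 × 62.2 = 19790 J
Total: 3801 + 25255 + 19790 = 48846 J = 48.8 kJ

q = 48.8 kJ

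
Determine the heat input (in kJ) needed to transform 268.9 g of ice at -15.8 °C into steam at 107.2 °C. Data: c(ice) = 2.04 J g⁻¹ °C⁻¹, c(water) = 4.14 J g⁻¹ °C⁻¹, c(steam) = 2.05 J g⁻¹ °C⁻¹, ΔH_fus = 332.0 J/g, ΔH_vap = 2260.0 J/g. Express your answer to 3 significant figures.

q1 (heat ice -15.8→0.0 °C): 268.9 × 2.04 × 15.8 = 8667 J
q2 (melt at 0 °C): 268.9 × 332.0 = 89275 J
q3 (heat water 0.0→100.0 °C): 268.9 × 4.14 × 100.0 = 111325 J
q4 (vaporize at 100 °C): 268.9 × 2260.0 = 607714 J
q5 (heat steam 100.0→107.2 °C): 268.9 × 2.05 × 7.2 = 3969 J
Total: 8667 + 89275 + 111325 + 607714 + 3969 = 820950 J = 821 kJ

q = 821 kJ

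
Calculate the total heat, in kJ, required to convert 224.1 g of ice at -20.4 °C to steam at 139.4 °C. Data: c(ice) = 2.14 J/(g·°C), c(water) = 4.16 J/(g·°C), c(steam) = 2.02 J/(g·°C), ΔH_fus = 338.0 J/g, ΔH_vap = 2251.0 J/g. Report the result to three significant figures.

q = 701 kJ

q1 (heat ice -20.4→0.0 °C): 224.1 × 2.14 × 20.4 = 9783 J
q2 (melt at 0 °C): 224.1 × 338.0 = 75746 J
q3 (heat water 0.0→100.0 °C): 224.1 × 4.16 × 100.0 = 93226 J
q4 (vaporize at 100 °C): 224.1 × 2251.0 = 504449 J
q5 (heat steam 100.0→139.4 °C): 224.1 × 2.02 × 39.4 = 17836 J
Total: 9783 + 75746 + 93226 + 504449 + 17836 = 701040 J = 701 kJ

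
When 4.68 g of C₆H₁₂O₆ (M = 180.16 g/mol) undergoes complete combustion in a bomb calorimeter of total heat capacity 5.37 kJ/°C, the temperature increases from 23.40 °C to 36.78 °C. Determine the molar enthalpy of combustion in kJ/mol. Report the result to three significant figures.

ΔH = -2770 kJ/mol

ΔT = 36.78 − 23.40 = 13.38 °C
q_cal = C_cal × ΔT = 5.37 × 13.38 = 71.8506 kJ
n = 4.68 / 180.16 = 0.02598 mol
q_rxn = −q_cal = -71.8506 kJ
ΔH = -71.8506 / 0.02598 = -2766 kJ/mol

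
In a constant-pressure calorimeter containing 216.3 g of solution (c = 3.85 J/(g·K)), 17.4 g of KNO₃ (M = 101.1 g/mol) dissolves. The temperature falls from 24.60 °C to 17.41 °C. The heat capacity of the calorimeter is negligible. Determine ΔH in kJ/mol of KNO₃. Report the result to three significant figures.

|ΔT| = |17.41 − 24.60| = 7.19 °C
|q_surr| = (216.3 × 3.85) × 7.19 = 832.755 × 7.19 = 5988 J
n(KNO₃) = 17.4 / 101.1 = 0.1721 mol
Temperature fell, so q_rxn = +|q_surr| = 5.988 kJ
ΔH = q_rxn / n = 34.79 kJ/mol

ΔH = 34.8 kJ/mol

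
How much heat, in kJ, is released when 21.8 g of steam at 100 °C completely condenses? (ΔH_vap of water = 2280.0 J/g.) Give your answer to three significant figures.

q = m × ΔH_vap = 21.8 × 2280.0 = 49700 J = 49.7 kJ

q = 49.7 kJ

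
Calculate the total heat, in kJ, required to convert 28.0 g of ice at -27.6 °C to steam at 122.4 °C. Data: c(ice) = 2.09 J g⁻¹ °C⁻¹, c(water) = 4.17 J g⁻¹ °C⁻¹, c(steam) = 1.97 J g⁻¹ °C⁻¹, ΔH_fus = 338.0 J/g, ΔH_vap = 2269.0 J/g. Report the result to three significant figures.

q1 (heat ice -27.6→0.0 °C): 28.0 × 2.09 × 27.6 = 1615 J
q2 (melt at 0 °C): 28.0 × 338.0 = 9464 J
q3 (heat water 0.0→100.0 °C): 28.0 × 4.17 × 100.0 = 11676 J
q4 (vaporize at 100 °C): 28.0 × 2269.0 = 63532 J
q5 (heat steam 100.0→122.4 °C): 28.0 × 1.97 × 22.4 = 1236 J
Total: 1615 + 9464 + 11676 + 63532 + 1236 = 87523 J = 87.5 kJ

q = 87.5 kJ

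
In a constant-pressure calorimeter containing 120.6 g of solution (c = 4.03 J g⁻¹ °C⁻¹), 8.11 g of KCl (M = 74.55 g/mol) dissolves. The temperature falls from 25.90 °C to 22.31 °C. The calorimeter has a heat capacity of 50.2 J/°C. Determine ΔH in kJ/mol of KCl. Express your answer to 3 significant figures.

ΔH = 17.7 kJ/mol

|ΔT| = |22.31 − 25.90| = 3.59 °C
|q_surr| = (120.6 × 4.03 + 50.2) × 3.59 = 536.218 × 3.59 = 1925 J
n(KCl) = 8.11 / 74.55 = 0.1088 mol
Temperature fell, so q_rxn = +|q_surr| = 1.925 kJ
ΔH = q_rxn / n = 17.69 kJ/mol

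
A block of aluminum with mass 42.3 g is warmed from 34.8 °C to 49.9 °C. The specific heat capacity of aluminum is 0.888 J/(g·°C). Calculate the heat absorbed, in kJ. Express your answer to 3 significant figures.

q = m c ΔT = 42.3 × 0.888 × (49.9 − 34.8)
q = 42.3 × 0.888 × 15.1 = 567.2 J = 0.567 kJ

q = 0.567 kJ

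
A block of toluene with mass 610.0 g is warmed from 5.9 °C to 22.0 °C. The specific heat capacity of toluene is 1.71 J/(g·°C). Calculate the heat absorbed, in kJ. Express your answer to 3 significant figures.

q = m c ΔT = 610.0 × 1.71 × (22.0 − 5.9)
q = 610.0 × 1.71 × 16.1 = 16790 J = 16.8 kJ

q = 16.8 kJ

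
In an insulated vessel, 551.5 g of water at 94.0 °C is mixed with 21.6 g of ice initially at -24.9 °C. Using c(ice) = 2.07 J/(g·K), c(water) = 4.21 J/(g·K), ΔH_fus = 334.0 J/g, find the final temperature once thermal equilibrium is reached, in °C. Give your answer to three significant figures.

T_f = 87.0 °C

Heat to bring ice to 0 °C and melt it: q₁ = 21.6×2.07×24.9 + 21.6×334.0 = 8327.7 J
Heat the water can supply cooling to 0 °C: 551.5×4.21×94.0 = 218251 J > q₁, so all ice melts.
Energy balance: 551.5×4.21×(94.0 − T) = 8327.7 + 21.6×4.21×(T − 0)
2321.815(94.0 − T) = 8327.7 + 90.936 T
218251 − 8327.7 = 2412.751 T
T = 209923.3 / 2412.751 = 87.01 °C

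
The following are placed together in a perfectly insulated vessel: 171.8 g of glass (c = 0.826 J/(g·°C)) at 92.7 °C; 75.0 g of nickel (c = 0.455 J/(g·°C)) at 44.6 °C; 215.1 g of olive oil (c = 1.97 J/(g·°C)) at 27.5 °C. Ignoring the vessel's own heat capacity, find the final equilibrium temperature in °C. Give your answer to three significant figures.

T_f = 43.9 °C

Σ mᵢcᵢ(T − Tᵢ) = 0  ⇒  T = Σ mᵢcᵢTᵢ / Σ mᵢcᵢ
Σ mᵢcᵢ = 171.8×0.826 + 75.0×0.455 + 215.1×1.97 = 599.7788
Σ mᵢcᵢTᵢ = 141.9068×92.7 + 34.125×44.6 + 423.747×27.5 = 26330
T = 26330 / 599.7788 = 43.90 °C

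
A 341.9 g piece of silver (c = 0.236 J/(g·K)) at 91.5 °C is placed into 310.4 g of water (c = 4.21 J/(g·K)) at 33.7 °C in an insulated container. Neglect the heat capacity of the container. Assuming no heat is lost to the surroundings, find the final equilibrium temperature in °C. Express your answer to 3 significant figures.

Heat lost by silver = heat gained by water.
(341.9)(0.236)(91.5 − T) = (310.4)(4.21)(T − 33.7)
80.6884 (91.5 − T) = 1306.784 (T − 33.7)
7383.0 − 80.6884 T = 1306.784 T − 44039
51422.0 = 1387.4724 T
T = 37.06 °C

T_f = 37.1 °C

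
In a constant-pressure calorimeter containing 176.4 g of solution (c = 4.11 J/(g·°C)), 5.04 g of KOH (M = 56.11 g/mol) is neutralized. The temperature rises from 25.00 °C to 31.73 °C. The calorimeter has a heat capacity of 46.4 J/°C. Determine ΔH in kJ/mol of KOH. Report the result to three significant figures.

|ΔT| = |31.73 − 25.00| = 6.73 °C
|q_surr| = (176.4 × 4.11 + 46.4) × 6.73 = 771.404 × 6.73 = 5192 J
n(KOH) = 5.04 / 56.11 = 0.08982 mol
Temperature rose, so q_rxn = −|q_surr| = -5.192 kJ
ΔH = q_rxn / n = -57.80 kJ/mol

ΔH = -57.8 kJ/mol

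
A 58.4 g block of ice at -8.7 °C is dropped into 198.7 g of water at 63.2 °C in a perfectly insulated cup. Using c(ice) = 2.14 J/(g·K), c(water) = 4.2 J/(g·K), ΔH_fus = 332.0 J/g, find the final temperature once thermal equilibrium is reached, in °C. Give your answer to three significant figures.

T_f = 29.9 °C

Heat to bring ice to 0 °C and melt it: q₁ = 58.4×2.14×8.7 + 58.4×332.0 = 20476 J
Heat the water can supply cooling to 0 °C: 198.7×4.2×63.2 = 52742.9 J > q₁, so all ice melts.
Energy balance: 198.7×4.2×(63.2 − T) = 20476 + 58.4×4.2×(T − 0)
834.54(63.2 − T) = 20476 + 245.28 T
52742.9 − 20476 = 1079.82 T
T = 32266.9 / 1079.82 = 29.88 °C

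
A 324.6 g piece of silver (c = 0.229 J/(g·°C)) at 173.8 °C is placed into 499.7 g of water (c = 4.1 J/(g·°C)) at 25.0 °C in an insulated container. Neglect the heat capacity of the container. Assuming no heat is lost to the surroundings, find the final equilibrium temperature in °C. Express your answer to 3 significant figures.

T_f = 30.2 °C

Heat lost by silver = heat gained by water.
(324.6)(0.229)(173.8 − T) = (499.7)(4.1)(T − 25.0)
74.3334 (173.8 − T) = 2048.77 (T − 25.0)
12919 − 74.3334 T = 2048.77 T − 51219
64138 = 2123.1034 T
T = 30.21 °C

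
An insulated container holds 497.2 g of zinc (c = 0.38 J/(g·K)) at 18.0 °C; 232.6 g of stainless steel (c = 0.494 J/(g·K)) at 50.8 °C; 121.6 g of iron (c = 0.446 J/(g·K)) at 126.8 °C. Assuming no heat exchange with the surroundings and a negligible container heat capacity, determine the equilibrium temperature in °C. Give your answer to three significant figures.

T_f = 45.0 °C

Σ mᵢcᵢ(T − Tᵢ) = 0  ⇒  T = Σ mᵢcᵢTᵢ / Σ mᵢcᵢ
Σ mᵢcᵢ = 497.2×0.38 + 232.6×0.494 + 121.6×0.446 = 358.0740
Σ mᵢcᵢTᵢ = 188.936×18.0 + 114.9044×50.8 + 54.2336×126.8 = 16115
T = 16115 / 358.0740 = 45.00 °C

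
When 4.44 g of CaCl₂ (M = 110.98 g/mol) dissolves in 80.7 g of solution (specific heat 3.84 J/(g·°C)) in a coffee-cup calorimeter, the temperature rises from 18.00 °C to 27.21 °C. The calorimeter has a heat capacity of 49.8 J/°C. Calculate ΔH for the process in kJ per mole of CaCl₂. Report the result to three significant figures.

ΔH = -82.8 kJ/mol

|ΔT| = |27.21 − 18.00| = 9.21 °C
|q_surr| = (80.7 × 3.84 + 49.8) × 9.21 = 359.688 × 9.21 = 3313 J
n(CaCl₂) = 4.44 / 110.98 = 0.04001 mol
Temperature rose, so q_rxn = −|q_surr| = -3.313 kJ
ΔH = q_rxn / n = -82.80 kJ/mol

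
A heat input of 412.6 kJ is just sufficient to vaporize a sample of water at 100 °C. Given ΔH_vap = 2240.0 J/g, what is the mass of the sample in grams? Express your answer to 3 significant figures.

m = q / ΔH_vap = 412600 J / 2240.0 J/g = 184 g

m = 184 g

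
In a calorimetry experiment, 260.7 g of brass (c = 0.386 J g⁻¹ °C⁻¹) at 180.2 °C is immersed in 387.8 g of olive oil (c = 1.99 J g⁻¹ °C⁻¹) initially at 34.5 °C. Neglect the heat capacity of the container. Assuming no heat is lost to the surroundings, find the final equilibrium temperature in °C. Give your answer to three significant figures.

Heat lost by brass = heat gained by olive oil.
(260.7)(0.386)(180.2 − T) = (387.8)(1.99)(T − 34.5)
100.6302 (180.2 − T) = 771.722 (T − 34.5)
18134 − 100.6302 T = 771.722 T − 26624
44758 = 872.3522 T
T = 51.31 °C

T_f = 51.3 °C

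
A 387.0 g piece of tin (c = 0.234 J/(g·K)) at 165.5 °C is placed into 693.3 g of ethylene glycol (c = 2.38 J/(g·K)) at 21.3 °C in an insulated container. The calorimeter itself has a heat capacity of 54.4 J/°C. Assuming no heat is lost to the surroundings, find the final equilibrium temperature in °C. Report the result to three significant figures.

Heat lost by tin = heat gained by ethylene glycol + calorimeter.
(387.0)(0.234)(165.5 − T) = [(693.3)(2.38) + 54.4](T − 21.3)
90.558 (165.5 − T) = 1704.454 (T − 21.3)
14987 − 90.558 T = 1704.454 T − 36305
51292 = 1795.012 T
T = 28.57 °C

T_f = 28.6 °C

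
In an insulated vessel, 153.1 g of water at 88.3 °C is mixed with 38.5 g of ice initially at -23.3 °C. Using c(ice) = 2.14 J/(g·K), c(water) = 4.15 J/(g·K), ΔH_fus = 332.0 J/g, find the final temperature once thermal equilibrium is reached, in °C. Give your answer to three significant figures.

T_f = 52.1 °C

Heat to bring ice to 0 °C and melt it: q₁ = 38.5×2.14×23.3 + 38.5×332.0 = 14702 J
Heat the water can supply cooling to 0 °C: 153.1×4.15×88.3 = 56102.7 J > q₁, so all ice melts.
Energy balance: 153.1×4.15×(88.3 − T) = 14702 + 38.5×4.15×(T − 0)
635.365(88.3 − T) = 14702 + 159.775 T
56102.7 − 14702 = 795.140 T
T = 41400.7 / 795.140 = 52.07 °C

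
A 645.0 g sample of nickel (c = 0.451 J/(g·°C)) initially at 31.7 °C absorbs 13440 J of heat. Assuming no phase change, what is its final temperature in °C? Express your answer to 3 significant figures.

T_f = 77.9 °C

ΔT = q / (m c) = 13440 / (645.0 × 0.451) = 46.20 °C
T_f = 31.7 + 46.20 = 77.90 °C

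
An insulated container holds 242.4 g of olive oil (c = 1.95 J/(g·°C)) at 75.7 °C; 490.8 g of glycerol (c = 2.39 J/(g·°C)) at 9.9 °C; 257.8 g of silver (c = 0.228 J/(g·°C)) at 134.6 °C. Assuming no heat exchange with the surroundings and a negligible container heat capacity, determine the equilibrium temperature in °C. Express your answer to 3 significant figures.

T_f = 32.4 °C

Σ mᵢcᵢ(T − Tᵢ) = 0  ⇒  T = Σ mᵢcᵢTᵢ / Σ mᵢcᵢ
Σ mᵢcᵢ = 242.4×1.95 + 490.8×2.39 + 257.8×0.228 = 1704.4704
Σ mᵢcᵢTᵢ = 472.68×75.7 + 1173.012×9.9 + 58.7784×134.6 = 55306
T = 55306 / 1704.4704 = 32.448 °C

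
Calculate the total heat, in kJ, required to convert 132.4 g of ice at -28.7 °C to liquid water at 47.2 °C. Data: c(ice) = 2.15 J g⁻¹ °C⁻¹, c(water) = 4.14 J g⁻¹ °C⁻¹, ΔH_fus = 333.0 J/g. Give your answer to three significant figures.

q1 (heat ice -28.7→0.0 °C): 132.4 × 2.15 × 28.7 = 8170 J
q2 (melt at 0 °C): 132.4 × 333.0 = 44089 J
q3 (heat water 0.0→47.2 °C): 132.4 × 4.14 × 47.2 = 25872 J
Total: 8170 + 44089 + 25872 = 78131 J = 78.1 kJ

q = 78.1 kJ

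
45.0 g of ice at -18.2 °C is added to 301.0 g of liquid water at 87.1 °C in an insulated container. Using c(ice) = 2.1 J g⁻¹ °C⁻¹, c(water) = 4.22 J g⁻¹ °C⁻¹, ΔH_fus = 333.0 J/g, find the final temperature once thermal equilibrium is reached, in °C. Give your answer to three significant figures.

T_f = 64.3 °C

Heat to bring ice to 0 °C and melt it: q₁ = 45.0×2.1×18.2 + 45.0×333.0 = 16705 J
Heat the water can supply cooling to 0 °C: 301.0×4.22×87.1 = 110636 J > q₁, so all ice melts.
Energy balance: 301.0×4.22×(87.1 − T) = 16705 + 45.0×4.22×(T − 0)
1270.22(87.1 − T) = 16705 + 189.9 T
110636 − 16705 = 1460.12 T
T = 93931 / 1460.12 = 64.33 °C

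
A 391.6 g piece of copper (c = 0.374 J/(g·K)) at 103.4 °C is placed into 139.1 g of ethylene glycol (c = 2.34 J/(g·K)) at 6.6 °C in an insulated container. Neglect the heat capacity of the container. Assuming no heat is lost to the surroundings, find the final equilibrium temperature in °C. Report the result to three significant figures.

Heat lost by copper = heat gained by ethylene glycol.
(391.6)(0.374)(103.4 − T) = (139.1)(2.34)(T − 6.6)
146.4584 (103.4 − T) = 325.494 (T − 6.6)
15144 − 146.4584 T = 325.494 T − 2148.3
17292.3 = 471.9524 T
T = 36.64 °C

T_f = 36.6 °C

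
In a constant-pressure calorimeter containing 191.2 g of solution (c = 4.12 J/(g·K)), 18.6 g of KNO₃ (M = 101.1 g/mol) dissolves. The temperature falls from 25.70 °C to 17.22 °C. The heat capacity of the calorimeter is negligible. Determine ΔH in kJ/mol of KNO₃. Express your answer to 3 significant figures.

ΔH = 36.3 kJ/mol

|ΔT| = |17.22 − 25.70| = 8.48 °C
|q_surr| = (191.2 × 4.12) × 8.48 = 787.744 × 8.48 = 6680 J
n(KNO₃) = 18.6 / 101.1 = 0.1840 mol
Temperature fell, so q_rxn = +|q_surr| = 6.680 kJ
ΔH = q_rxn / n = 36.30 kJ/mol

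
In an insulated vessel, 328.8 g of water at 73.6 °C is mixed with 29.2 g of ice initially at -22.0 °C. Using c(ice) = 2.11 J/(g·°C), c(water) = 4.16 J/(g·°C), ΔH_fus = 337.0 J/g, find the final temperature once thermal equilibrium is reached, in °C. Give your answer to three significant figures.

Heat to bring ice to 0 °C and melt it: q₁ = 29.2×2.11×22.0 + 29.2×337.0 = 11196 J
Heat the water can supply cooling to 0 °C: 328.8×4.16×73.6 = 100671 J > q₁, so all ice melts.
Energy balance: 328.8×4.16×(73.6 − T) = 11196 + 29.2×4.16×(T − 0)
1367.808(73.6 − T) = 11196 + 121.472 T
100671 − 11196 = 1489.280 T
T = 89475 / 1489.280 = 60.08 °C

T_f = 60.1 °C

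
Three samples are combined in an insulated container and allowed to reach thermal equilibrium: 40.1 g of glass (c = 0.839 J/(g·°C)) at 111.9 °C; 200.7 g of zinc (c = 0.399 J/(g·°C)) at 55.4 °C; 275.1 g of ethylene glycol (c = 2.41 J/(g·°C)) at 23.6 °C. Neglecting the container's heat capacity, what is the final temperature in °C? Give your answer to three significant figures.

T_f = 30.7 °C

Σ mᵢcᵢ(T − Tᵢ) = 0  ⇒  T = Σ mᵢcᵢTᵢ / Σ mᵢcᵢ
Σ mᵢcᵢ = 40.1×0.839 + 200.7×0.399 + 275.1×2.41 = 776.7142
Σ mᵢcᵢTᵢ = 33.6439×111.9 + 80.0793×55.4 + 662.991×23.6 = 23848
T = 23848 / 776.7142 = 30.70 °C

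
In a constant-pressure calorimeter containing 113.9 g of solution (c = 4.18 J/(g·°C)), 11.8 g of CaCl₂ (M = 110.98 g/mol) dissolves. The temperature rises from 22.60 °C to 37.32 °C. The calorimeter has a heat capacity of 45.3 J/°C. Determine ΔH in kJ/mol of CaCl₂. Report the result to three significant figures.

ΔH = -72.2 kJ/mol

|ΔT| = |37.32 − 22.60| = 14.72 °C
|q_surr| = (113.9 × 4.18 + 45.3) × 14.72 = 521.402 × 14.72 = 7675 J
n(CaCl₂) = 11.8 / 110.98 = 0.1063 mol
Temperature rose, so q_rxn = −|q_surr| = -7.675 kJ
ΔH = q_rxn / n = -72.20 kJ/mol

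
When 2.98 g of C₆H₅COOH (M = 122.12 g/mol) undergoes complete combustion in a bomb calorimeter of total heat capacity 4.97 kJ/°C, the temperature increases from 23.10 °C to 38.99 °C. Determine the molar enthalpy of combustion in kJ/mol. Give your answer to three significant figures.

ΔH = -3240 kJ/mol

ΔT = 38.99 − 23.10 = 15.89 °C
q_cal = C_cal × ΔT = 4.97 × 15.89 = 78.9733 kJ
n = 2.98 / 122.12 = 0.02440 mol
q_rxn = −q_cal = -78.9733 kJ
ΔH = -78.9733 / 0.02440 = -3237 kJ/mol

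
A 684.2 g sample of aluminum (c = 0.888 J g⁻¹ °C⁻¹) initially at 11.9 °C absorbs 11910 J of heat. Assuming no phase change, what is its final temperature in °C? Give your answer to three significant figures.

T_f = 31.5 °C

ΔT = q / (m c) = 11910 / (684.2 × 0.888) = 19.60 °C
T_f = 11.9 + 19.60 = 31.50 °C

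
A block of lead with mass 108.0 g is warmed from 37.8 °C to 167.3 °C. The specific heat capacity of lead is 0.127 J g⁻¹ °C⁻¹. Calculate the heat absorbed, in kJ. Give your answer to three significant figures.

q = m c ΔT = 108.0 × 0.127 × (167.3 − 37.8)
q = 108.0 × 0.127 × 129.5 = 1776 J = 1.78 kJ

q = 1.78 kJ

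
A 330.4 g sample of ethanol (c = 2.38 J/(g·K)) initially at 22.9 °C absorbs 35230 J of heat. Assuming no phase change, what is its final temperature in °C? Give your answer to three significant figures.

ΔT = q / (m c) = 35230 / (330.4 × 2.38) = 44.80 °C
T_f = 22.9 + 44.80 = 67.70 °C

T_f = 67.7 °C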